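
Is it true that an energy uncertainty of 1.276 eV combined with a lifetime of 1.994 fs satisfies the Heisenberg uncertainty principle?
Yes, it satisfies the uncertainty relation.

Calculate the product ΔEΔt:
ΔE = 1.276 eV = 2.044e-19 J
ΔEΔt = (2.044e-19 J) × (1.994e-15 s)
ΔEΔt = 4.076e-34 J·s

Compare to the minimum allowed value ℏ/2:
ℏ/2 = 5.273e-35 J·s

Since ΔEΔt = 4.076e-34 J·s ≥ 5.273e-35 J·s = ℏ/2,
this satisfies the uncertainty relation.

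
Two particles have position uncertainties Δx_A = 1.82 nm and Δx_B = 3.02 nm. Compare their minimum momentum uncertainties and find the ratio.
Particle A has the larger minimum momentum uncertainty, by a factor of 1.66.

For each particle, the minimum momentum uncertainty is Δp_min = ℏ/(2Δx):

Particle A: Δp_A = ℏ/(2×1.820e-09 m) = 2.897e-26 kg·m/s
Particle B: Δp_B = ℏ/(2×3.020e-09 m) = 1.746e-26 kg·m/s

Ratio: Δp_A/Δp_B = 1.66

Since Δp_min ∝ 1/Δx, the particle with smaller position uncertainty (A) has larger momentum uncertainty.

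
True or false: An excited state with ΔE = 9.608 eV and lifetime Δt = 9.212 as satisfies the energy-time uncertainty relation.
No, it violates the uncertainty relation.

Calculate the product ΔEΔt:
ΔE = 9.608 eV = 1.539e-18 J
ΔEΔt = (1.539e-18 J) × (9.212e-18 s)
ΔEΔt = 1.418e-35 J·s

Compare to the minimum allowed value ℏ/2:
ℏ/2 = 5.273e-35 J·s

Since ΔEΔt = 1.418e-35 J·s < 5.273e-35 J·s = ℏ/2,
this violates the uncertainty relation.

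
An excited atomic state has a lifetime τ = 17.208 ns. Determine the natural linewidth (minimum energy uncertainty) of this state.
19.125 neV

Using the energy-time uncertainty principle:
ΔEΔt ≥ ℏ/2

The lifetime τ represents the time uncertainty Δt.
The natural linewidth (minimum energy uncertainty) is:

ΔE = ℏ/(2τ)
ΔE = (1.055e-34 J·s) / (2 × 1.721e-08 s)
ΔE = 3.064e-27 J = 19.125 neV

This natural linewidth limits the precision of spectroscopic measurements.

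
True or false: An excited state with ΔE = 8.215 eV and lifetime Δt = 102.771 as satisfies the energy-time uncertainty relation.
Yes, it satisfies the uncertainty relation.

Calculate the product ΔEΔt:
ΔE = 8.215 eV = 1.316e-18 J
ΔEΔt = (1.316e-18 J) × (1.028e-16 s)
ΔEΔt = 1.353e-34 J·s

Compare to the minimum allowed value ℏ/2:
ℏ/2 = 5.273e-35 J·s

Since ΔEΔt = 1.353e-34 J·s ≥ 5.273e-35 J·s = ℏ/2,
this satisfies the uncertainty relation.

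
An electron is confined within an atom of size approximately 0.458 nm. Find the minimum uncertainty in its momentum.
1.151 × 10^-25 kg·m/s

Using the Heisenberg uncertainty principle:
ΔxΔp ≥ ℏ/2

With Δx ≈ L = 4.580e-10 m (the confinement size):
Δp_min = ℏ/(2Δx)
Δp_min = (1.055e-34 J·s) / (2 × 4.580e-10 m)
Δp_min = 1.151e-25 kg·m/s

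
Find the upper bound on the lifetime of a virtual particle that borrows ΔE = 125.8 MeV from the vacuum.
2.616 ys

Using the energy-time uncertainty principle:
ΔEΔt ≥ ℏ/2

For a virtual particle borrowing energy ΔE, the maximum lifetime is:
Δt_max = ℏ/(2ΔE)

Converting energy:
ΔE = 125.8 MeV = 2.016e-11 J

Δt_max = (1.055e-34 J·s) / (2 × 2.016e-11 J)
Δt_max = 2.616e-24 s = 2.616 ys

Virtual particles with higher borrowed energy exist for shorter times.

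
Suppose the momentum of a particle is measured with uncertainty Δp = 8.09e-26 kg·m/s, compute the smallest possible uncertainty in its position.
651.775 pm

Using the Heisenberg uncertainty principle:
ΔxΔp ≥ ℏ/2

The minimum uncertainty in position is:
Δx_min = ℏ/(2Δp)
Δx_min = (1.055e-34 J·s) / (2 × 8.090e-26 kg·m/s)
Δx_min = 6.518e-10 m = 651.775 pm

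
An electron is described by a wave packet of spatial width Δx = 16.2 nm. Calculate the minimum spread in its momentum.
3.255 × 10^-27 kg·m/s

For a wave packet, the spatial width Δx and momentum spread Δp are related by the uncertainty principle:
ΔxΔp ≥ ℏ/2

The minimum momentum spread is:
Δp_min = ℏ/(2Δx)
Δp_min = (1.055e-34 J·s) / (2 × 1.620e-08 m)
Δp_min = 3.255e-27 kg·m/s

A wave packet cannot have both a well-defined position and well-defined momentum.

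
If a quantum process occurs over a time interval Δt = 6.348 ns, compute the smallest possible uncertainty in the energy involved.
51.844 neV

Using the energy-time uncertainty principle:
ΔEΔt ≥ ℏ/2

The minimum uncertainty in energy is:
ΔE_min = ℏ/(2Δt)
ΔE_min = (1.055e-34 J·s) / (2 × 6.348e-09 s)
ΔE_min = 8.306e-27 J = 51.844 neV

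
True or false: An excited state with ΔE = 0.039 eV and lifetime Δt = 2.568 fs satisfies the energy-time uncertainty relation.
No, it violates the uncertainty relation.

Calculate the product ΔEΔt:
ΔE = 0.039 eV = 6.248e-21 J
ΔEΔt = (6.248e-21 J) × (2.568e-15 s)
ΔEΔt = 1.605e-35 J·s

Compare to the minimum allowed value ℏ/2:
ℏ/2 = 5.273e-35 J·s

Since ΔEΔt = 1.605e-35 J·s < 5.273e-35 J·s = ℏ/2,
this violates the uncertainty relation.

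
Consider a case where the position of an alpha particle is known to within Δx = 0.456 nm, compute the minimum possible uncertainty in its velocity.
17.402 m/s

Using the Heisenberg uncertainty principle and Δp = mΔv:
ΔxΔp ≥ ℏ/2
Δx(mΔv) ≥ ℏ/2

The minimum uncertainty in velocity is:
Δv_min = ℏ/(2mΔx)
Δv_min = (1.055e-34 J·s) / (2 × 6.645e-27 kg × 4.560e-10 m)
Δv_min = 1.740e+01 m/s = 17.402 m/s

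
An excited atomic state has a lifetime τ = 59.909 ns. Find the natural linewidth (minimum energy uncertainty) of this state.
5.493 neV

Using the energy-time uncertainty principle:
ΔEΔt ≥ ℏ/2

The lifetime τ represents the time uncertainty Δt.
The natural linewidth (minimum energy uncertainty) is:

ΔE = ℏ/(2τ)
ΔE = (1.055e-34 J·s) / (2 × 5.991e-08 s)
ΔE = 8.801e-28 J = 5.493 neV

This natural linewidth limits the precision of spectroscopic measurements.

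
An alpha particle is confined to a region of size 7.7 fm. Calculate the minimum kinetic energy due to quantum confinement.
22.024 keV

Using the uncertainty principle:

1. Position uncertainty: Δx ≈ 7.700e-15 m
2. Minimum momentum uncertainty: Δp = ℏ/(2Δx) = 6.848e-21 kg·m/s
3. Minimum kinetic energy:
   KE = (Δp)²/(2m) = (6.848e-21)²/(2 × 6.645e-27 kg)
   KE = 3.529e-15 J = 22.024 keV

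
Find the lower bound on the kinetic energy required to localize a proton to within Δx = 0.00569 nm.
160.225 meV

Localizing a particle requires giving it sufficient momentum uncertainty:

1. From uncertainty principle: Δp ≥ ℏ/(2Δx)
   Δp_min = (1.055e-34 J·s) / (2 × 5.690e-12 m)
   Δp_min = 9.267e-24 kg·m/s

2. This momentum uncertainty corresponds to kinetic energy:
   KE ≈ (Δp)²/(2m) = (9.267e-24)²/(2 × 1.673e-27 kg)
   KE = 2.567e-20 J = 160.225 meV

Tighter localization requires more energy.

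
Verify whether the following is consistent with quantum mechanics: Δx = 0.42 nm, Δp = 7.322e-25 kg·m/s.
Yes, it satisfies the uncertainty principle.

Calculate the product ΔxΔp:
ΔxΔp = (4.200e-10 m) × (7.322e-25 kg·m/s)
ΔxΔp = 3.075e-34 J·s

Compare to the minimum allowed value ℏ/2:
ℏ/2 = 5.273e-35 J·s

Since ΔxΔp = 3.075e-34 J·s ≥ 5.273e-35 J·s = ℏ/2,
the measurement satisfies the uncertainty principle.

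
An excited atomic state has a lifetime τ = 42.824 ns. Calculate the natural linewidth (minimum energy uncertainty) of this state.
7.685 neV

Using the energy-time uncertainty principle:
ΔEΔt ≥ ℏ/2

The lifetime τ represents the time uncertainty Δt.
The natural linewidth (minimum energy uncertainty) is:

ΔE = ℏ/(2τ)
ΔE = (1.055e-34 J·s) / (2 × 4.282e-08 s)
ΔE = 1.231e-27 J = 7.685 neV

This natural linewidth limits the precision of spectroscopic measurements.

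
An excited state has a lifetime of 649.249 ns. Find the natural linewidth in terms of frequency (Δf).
122.568 kHz

Using the energy-time uncertainty principle and E = hf:
ΔEΔt ≥ ℏ/2
hΔf·Δt ≥ ℏ/2

The minimum frequency uncertainty is:
Δf = ℏ/(2hτ) = 1/(4πτ)
Δf = 1/(4π × 6.492e-07 s)
Δf = 1.226e+05 Hz = 122.568 kHz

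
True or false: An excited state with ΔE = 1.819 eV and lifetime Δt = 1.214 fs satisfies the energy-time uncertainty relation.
Yes, it satisfies the uncertainty relation.

Calculate the product ΔEΔt:
ΔE = 1.819 eV = 2.914e-19 J
ΔEΔt = (2.914e-19 J) × (1.214e-15 s)
ΔEΔt = 3.538e-34 J·s

Compare to the minimum allowed value ℏ/2:
ℏ/2 = 5.273e-35 J·s

Since ΔEΔt = 3.538e-34 J·s ≥ 5.273e-35 J·s = ℏ/2,
this satisfies the uncertainty relation.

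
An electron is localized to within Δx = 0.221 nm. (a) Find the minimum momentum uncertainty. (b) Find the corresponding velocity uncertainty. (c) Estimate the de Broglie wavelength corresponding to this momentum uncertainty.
(a) Δp_min = 2.386 × 10^-25 kg·m/s
(b) Δv_min = 261.918 km/s
(c) λ_dB = 2.777 nm

Step-by-step:

(a) From the uncertainty principle:
Δp_min = ℏ/(2Δx) = (1.055e-34 J·s)/(2 × 2.210e-10 m) = 2.386e-25 kg·m/s

(b) The velocity uncertainty:
Δv = Δp/m = (2.386e-25 kg·m/s)/(9.109e-31 kg) = 2.619e+05 m/s = 261.918 km/s

(c) The de Broglie wavelength for this momentum:
λ = h/p = (6.626e-34 J·s)/(2.386e-25 kg·m/s) = 2.777e-09 m = 2.777 nm

Note: The de Broglie wavelength is comparable to the localization size, as expected from wave-particle duality.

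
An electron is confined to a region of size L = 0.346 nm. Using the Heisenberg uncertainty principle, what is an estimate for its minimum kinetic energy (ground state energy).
79.563 meV

Using the uncertainty principle to estimate ground state energy:

1. The position uncertainty is approximately the confinement size:
   Δx ≈ L = 3.460e-10 m

2. From ΔxΔp ≥ ℏ/2, the minimum momentum uncertainty is:
   Δp ≈ ℏ/(2L) = 1.524e-25 kg·m/s

3. The kinetic energy is approximately:
   KE ≈ (Δp)²/(2m) = (1.524e-25)²/(2 × 9.109e-31 kg)
   KE ≈ 1.275e-20 J = 79.563 meV

This is an order-of-magnitude estimate of the ground state energy.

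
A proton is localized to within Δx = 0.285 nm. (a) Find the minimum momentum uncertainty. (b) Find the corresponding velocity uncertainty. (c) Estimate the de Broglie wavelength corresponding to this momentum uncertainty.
(a) Δp_min = 1.850 × 10^-25 kg·m/s
(b) Δv_min = 110.612 m/s
(c) λ_dB = 3.581 nm

Step-by-step:

(a) From the uncertainty principle:
Δp_min = ℏ/(2Δx) = (1.055e-34 J·s)/(2 × 2.850e-10 m) = 1.850e-25 kg·m/s

(b) The velocity uncertainty:
Δv = Δp/m = (1.850e-25 kg·m/s)/(1.673e-27 kg) = 1.106e+02 m/s = 110.612 m/s

(c) The de Broglie wavelength for this momentum:
λ = h/p = (6.626e-34 J·s)/(1.850e-25 kg·m/s) = 3.581e-09 m = 3.581 nm

Note: The de Broglie wavelength is comparable to the localization size, as expected from wave-particle duality.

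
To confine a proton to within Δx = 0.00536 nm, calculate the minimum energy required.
180.561 meV

Localizing a particle requires giving it sufficient momentum uncertainty:

1. From uncertainty principle: Δp ≥ ℏ/(2Δx)
   Δp_min = (1.055e-34 J·s) / (2 × 5.360e-12 m)
   Δp_min = 9.837e-24 kg·m/s

2. This momentum uncertainty corresponds to kinetic energy:
   KE ≈ (Δp)²/(2m) = (9.837e-24)²/(2 × 1.673e-27 kg)
   KE = 2.893e-20 J = 180.561 meV

Tighter localization requires more energy.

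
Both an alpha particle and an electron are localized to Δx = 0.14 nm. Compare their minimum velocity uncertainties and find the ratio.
The electron has the larger minimum velocity uncertainty, by a ratio of 7294.3.

For both particles, Δp_min = ℏ/(2Δx) = 3.766e-25 kg·m/s (same for both).

The velocity uncertainty is Δv = Δp/m:
- alpha particle: Δv = 3.766e-25 / 6.645e-27 = 5.668e+01 m/s = 56.682 m/s
- electron: Δv = 3.766e-25 / 9.109e-31 = 4.135e+05 m/s = 413.456 km/s

Ratio: 4.135e+05 / 5.668e+01 = 7294.3

The lighter particle has larger velocity uncertainty because Δv ∝ 1/m.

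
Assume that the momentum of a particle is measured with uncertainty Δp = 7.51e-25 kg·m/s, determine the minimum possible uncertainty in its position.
70.211 pm

Using the Heisenberg uncertainty principle:
ΔxΔp ≥ ℏ/2

The minimum uncertainty in position is:
Δx_min = ℏ/(2Δp)
Δx_min = (1.055e-34 J·s) / (2 × 7.510e-25 kg·m/s)
Δx_min = 7.021e-11 m = 70.211 pm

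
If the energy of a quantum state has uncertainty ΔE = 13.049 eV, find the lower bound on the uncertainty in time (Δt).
25.221 as

Using the energy-time uncertainty principle:
ΔEΔt ≥ ℏ/2

The minimum uncertainty in time is:
Δt_min = ℏ/(2ΔE)
Δt_min = (1.055e-34 J·s) / (2 × 2.091e-18 J)
Δt_min = 2.522e-17 s = 25.221 as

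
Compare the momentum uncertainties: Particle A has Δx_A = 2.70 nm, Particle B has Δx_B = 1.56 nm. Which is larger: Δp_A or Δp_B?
Particle B has the larger minimum momentum uncertainty, by a factor of 1.73.

For each particle, the minimum momentum uncertainty is Δp_min = ℏ/(2Δx):

Particle A: Δp_A = ℏ/(2×2.700e-09 m) = 1.953e-26 kg·m/s
Particle B: Δp_B = ℏ/(2×1.560e-09 m) = 3.380e-26 kg·m/s

Ratio: Δp_B/Δp_A = 1.73

Since Δp_min ∝ 1/Δx, the particle with smaller position uncertainty (B) has larger momentum uncertainty.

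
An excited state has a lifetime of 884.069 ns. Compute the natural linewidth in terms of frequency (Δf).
90.013 kHz

Using the energy-time uncertainty principle and E = hf:
ΔEΔt ≥ ℏ/2
hΔf·Δt ≥ ℏ/2

The minimum frequency uncertainty is:
Δf = ℏ/(2hτ) = 1/(4πτ)
Δf = 1/(4π × 8.841e-07 s)
Δf = 9.001e+04 Hz = 90.013 kHz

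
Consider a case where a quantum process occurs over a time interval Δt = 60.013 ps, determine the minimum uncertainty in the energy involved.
5.484 μeV

Using the energy-time uncertainty principle:
ΔEΔt ≥ ℏ/2

The minimum uncertainty in energy is:
ΔE_min = ℏ/(2Δt)
ΔE_min = (1.055e-34 J·s) / (2 × 6.001e-11 s)
ΔE_min = 8.786e-25 J = 5.484 μeV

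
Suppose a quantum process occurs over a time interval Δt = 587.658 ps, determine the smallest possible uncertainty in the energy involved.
560.030 neV

Using the energy-time uncertainty principle:
ΔEΔt ≥ ℏ/2

The minimum uncertainty in energy is:
ΔE_min = ℏ/(2Δt)
ΔE_min = (1.055e-34 J·s) / (2 × 5.877e-10 s)
ΔE_min = 8.973e-26 J = 560.030 neV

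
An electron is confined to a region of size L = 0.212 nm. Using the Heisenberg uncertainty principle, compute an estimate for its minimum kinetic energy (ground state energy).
211.929 meV

Using the uncertainty principle to estimate ground state energy:

1. The position uncertainty is approximately the confinement size:
   Δx ≈ L = 2.120e-10 m

2. From ΔxΔp ≥ ℏ/2, the minimum momentum uncertainty is:
   Δp ≈ ℏ/(2L) = 2.487e-25 kg·m/s

3. The kinetic energy is approximately:
   KE ≈ (Δp)²/(2m) = (2.487e-25)²/(2 × 9.109e-31 kg)
   KE ≈ 3.395e-20 J = 211.929 meV

This is an order-of-magnitude estimate of the ground state energy.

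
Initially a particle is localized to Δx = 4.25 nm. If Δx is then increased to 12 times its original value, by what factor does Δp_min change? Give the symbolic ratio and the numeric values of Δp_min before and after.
Original Δp_min = 1.241 × 10^-26 kg·m/s; new Δp'_min = 1.034 × 10^-27 kg·m/s; ratio Δp'_min/Δp_min = 1/12.

From the uncertainty principle ΔxΔp ≥ ℏ/2, the minimum momentum uncertainty is Δp_min = ℏ/(2Δx).

Original (Δx = 4.25 nm = 4.250e-09 m):
Δp_min = (1.055e-34 J·s)/(2 × 4.250e-09 m) = 1.241e-26 kg·m/s

When Δx → 12Δx:
Δp'_min = ℏ/(2 × 12Δx) = (1/12) × ℏ/(2Δx) = (1/12) × Δp_min
Δp'_min = 1/12 × 1.241e-26 kg·m/s = 1.034e-27 kg·m/s

Since Δp_min ∝ 1/Δx, when Δx is increased to 12 times its original value, Δp_min decreases to 1/12 of its original value.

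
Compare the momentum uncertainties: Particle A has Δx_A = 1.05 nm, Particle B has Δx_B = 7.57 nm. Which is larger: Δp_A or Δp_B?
Particle A has the larger minimum momentum uncertainty, by a factor of 7.21.

For each particle, the minimum momentum uncertainty is Δp_min = ℏ/(2Δx):

Particle A: Δp_A = ℏ/(2×1.050e-09 m) = 5.022e-26 kg·m/s
Particle B: Δp_B = ℏ/(2×7.570e-09 m) = 6.965e-27 kg·m/s

Ratio: Δp_A/Δp_B = 7.21

Since Δp_min ∝ 1/Δx, the particle with smaller position uncertainty (A) has larger momentum uncertainty.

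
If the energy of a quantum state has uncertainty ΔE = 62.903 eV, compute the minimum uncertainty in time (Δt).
5.232 as

Using the energy-time uncertainty principle:
ΔEΔt ≥ ℏ/2

The minimum uncertainty in time is:
Δt_min = ℏ/(2ΔE)
Δt_min = (1.055e-34 J·s) / (2 × 1.008e-17 J)
Δt_min = 5.232e-18 s = 5.232 as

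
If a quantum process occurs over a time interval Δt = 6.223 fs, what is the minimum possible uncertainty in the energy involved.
52.885 meV

Using the energy-time uncertainty principle:
ΔEΔt ≥ ℏ/2

The minimum uncertainty in energy is:
ΔE_min = ℏ/(2Δt)
ΔE_min = (1.055e-34 J·s) / (2 × 6.223e-15 s)
ΔE_min = 8.473e-21 J = 52.885 meV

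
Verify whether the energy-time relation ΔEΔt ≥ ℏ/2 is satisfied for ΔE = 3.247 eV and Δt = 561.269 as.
Yes, it satisfies the uncertainty relation.

Calculate the product ΔEΔt:
ΔE = 3.247 eV = 5.202e-19 J
ΔEΔt = (5.202e-19 J) × (5.613e-16 s)
ΔEΔt = 2.920e-34 J·s

Compare to the minimum allowed value ℏ/2:
ℏ/2 = 5.273e-35 J·s

Since ΔEΔt = 2.920e-34 J·s ≥ 5.273e-35 J·s = ℏ/2,
this satisfies the uncertainty relation.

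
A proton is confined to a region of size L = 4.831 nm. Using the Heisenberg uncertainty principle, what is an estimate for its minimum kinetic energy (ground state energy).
222.270 neV

Using the uncertainty principle to estimate ground state energy:

1. The position uncertainty is approximately the confinement size:
   Δx ≈ L = 4.831e-09 m

2. From ΔxΔp ≥ ℏ/2, the minimum momentum uncertainty is:
   Δp ≈ ℏ/(2L) = 1.091e-26 kg·m/s

3. The kinetic energy is approximately:
   KE ≈ (Δp)²/(2m) = (1.091e-26)²/(2 × 1.673e-27 kg)
   KE ≈ 3.561e-26 J = 222.270 neV

This is an order-of-magnitude estimate of the ground state energy.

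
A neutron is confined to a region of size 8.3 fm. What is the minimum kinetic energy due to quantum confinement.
75.197 keV

Using the uncertainty principle:

1. Position uncertainty: Δx ≈ 8.300e-15 m
2. Minimum momentum uncertainty: Δp = ℏ/(2Δx) = 6.353e-21 kg·m/s
3. Minimum kinetic energy:
   KE = (Δp)²/(2m) = (6.353e-21)²/(2 × 1.675e-27 kg)
   KE = 1.205e-14 J = 75.197 keV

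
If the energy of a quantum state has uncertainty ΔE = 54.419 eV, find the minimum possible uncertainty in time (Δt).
6.048 as

Using the energy-time uncertainty principle:
ΔEΔt ≥ ℏ/2

The minimum uncertainty in time is:
Δt_min = ℏ/(2ΔE)
Δt_min = (1.055e-34 J·s) / (2 × 8.719e-18 J)
Δt_min = 6.048e-18 s = 6.048 as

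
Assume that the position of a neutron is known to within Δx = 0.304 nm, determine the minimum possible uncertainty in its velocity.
103.556 m/s

Using the Heisenberg uncertainty principle and Δp = mΔv:
ΔxΔp ≥ ℏ/2
Δx(mΔv) ≥ ℏ/2

The minimum uncertainty in velocity is:
Δv_min = ℏ/(2mΔx)
Δv_min = (1.055e-34 J·s) / (2 × 1.675e-27 kg × 3.040e-10 m)
Δv_min = 1.036e+02 m/s = 103.556 m/s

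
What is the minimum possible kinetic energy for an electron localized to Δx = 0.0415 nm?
5.531 eV

Localizing a particle requires giving it sufficient momentum uncertainty:

1. From uncertainty principle: Δp ≥ ℏ/(2Δx)
   Δp_min = (1.055e-34 J·s) / (2 × 4.150e-11 m)
   Δp_min = 1.271e-24 kg·m/s

2. This momentum uncertainty corresponds to kinetic energy:
   KE ≈ (Δp)²/(2m) = (1.271e-24)²/(2 × 9.109e-31 kg)
   KE = 8.861e-19 J = 5.531 eV

Tighter localization requires more energy.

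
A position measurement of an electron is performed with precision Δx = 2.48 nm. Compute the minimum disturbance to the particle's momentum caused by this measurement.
2.126 × 10^-26 kg·m/s

The uncertainty principle implies that measuring position disturbs momentum:
ΔxΔp ≥ ℏ/2

When we measure position with precision Δx, we necessarily introduce a momentum uncertainty:
Δp ≥ ℏ/(2Δx)
Δp_min = (1.055e-34 J·s) / (2 × 2.480e-09 m)
Δp_min = 2.126e-26 kg·m/s

The more precisely we measure position, the greater the momentum disturbance.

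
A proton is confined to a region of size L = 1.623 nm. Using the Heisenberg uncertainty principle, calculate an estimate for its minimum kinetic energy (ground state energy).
1.969 μeV

Using the uncertainty principle to estimate ground state energy:

1. The position uncertainty is approximately the confinement size:
   Δx ≈ L = 1.623e-09 m

2. From ΔxΔp ≥ ℏ/2, the minimum momentum uncertainty is:
   Δp ≈ ℏ/(2L) = 3.249e-26 kg·m/s

3. The kinetic energy is approximately:
   KE ≈ (Δp)²/(2m) = (3.249e-26)²/(2 × 1.673e-27 kg)
   KE ≈ 3.155e-25 J = 1.969 μeV

This is an order-of-magnitude estimate of the ground state energy.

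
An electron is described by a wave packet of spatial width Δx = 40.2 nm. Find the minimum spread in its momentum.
1.312 × 10^-27 kg·m/s

For a wave packet, the spatial width Δx and momentum spread Δp are related by the uncertainty principle:
ΔxΔp ≥ ℏ/2

The minimum momentum spread is:
Δp_min = ℏ/(2Δx)
Δp_min = (1.055e-34 J·s) / (2 × 4.020e-08 m)
Δp_min = 1.312e-27 kg·m/s

A wave packet cannot have both a well-defined position and well-defined momentum.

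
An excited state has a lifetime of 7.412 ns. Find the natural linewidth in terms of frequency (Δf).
10.736 MHz

Using the energy-time uncertainty principle and E = hf:
ΔEΔt ≥ ℏ/2
hΔf·Δt ≥ ℏ/2

The minimum frequency uncertainty is:
Δf = ℏ/(2hτ) = 1/(4πτ)
Δf = 1/(4π × 7.412e-09 s)
Δf = 1.074e+07 Hz = 10.736 MHz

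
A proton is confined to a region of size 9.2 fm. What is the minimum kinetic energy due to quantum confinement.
61.288 keV

Using the uncertainty principle:

1. Position uncertainty: Δx ≈ 9.200e-15 m
2. Minimum momentum uncertainty: Δp = ℏ/(2Δx) = 5.731e-21 kg·m/s
3. Minimum kinetic energy:
   KE = (Δp)²/(2m) = (5.731e-21)²/(2 × 1.673e-27 kg)
   KE = 9.819e-15 J = 61.288 keV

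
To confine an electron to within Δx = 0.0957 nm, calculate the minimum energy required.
1.040 eV

Localizing a particle requires giving it sufficient momentum uncertainty:

1. From uncertainty principle: Δp ≥ ℏ/(2Δx)
   Δp_min = (1.055e-34 J·s) / (2 × 9.570e-11 m)
   Δp_min = 5.510e-25 kg·m/s

2. This momentum uncertainty corresponds to kinetic energy:
   KE ≈ (Δp)²/(2m) = (5.510e-25)²/(2 × 9.109e-31 kg)
   KE = 1.666e-19 J = 1.040 eV

Tighter localization requires more energy.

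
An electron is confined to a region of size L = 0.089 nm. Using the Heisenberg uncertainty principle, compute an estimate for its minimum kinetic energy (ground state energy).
1.202 eV

Using the uncertainty principle to estimate ground state energy:

1. The position uncertainty is approximately the confinement size:
   Δx ≈ L = 8.900e-11 m

2. From ΔxΔp ≥ ℏ/2, the minimum momentum uncertainty is:
   Δp ≈ ℏ/(2L) = 5.925e-25 kg·m/s

3. The kinetic energy is approximately:
   KE ≈ (Δp)²/(2m) = (5.925e-25)²/(2 × 9.109e-31 kg)
   KE ≈ 1.927e-19 J = 1.202 eV

This is an order-of-magnitude estimate of the ground state energy.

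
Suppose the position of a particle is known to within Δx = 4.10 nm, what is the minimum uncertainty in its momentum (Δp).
1.286 × 10^-26 kg·m/s

Using the Heisenberg uncertainty principle:
ΔxΔp ≥ ℏ/2

The minimum uncertainty in momentum is:
Δp_min = ℏ/(2Δx)
Δp_min = (1.055e-34 J·s) / (2 × 4.100e-09 m)
Δp_min = 1.286e-26 kg·m/s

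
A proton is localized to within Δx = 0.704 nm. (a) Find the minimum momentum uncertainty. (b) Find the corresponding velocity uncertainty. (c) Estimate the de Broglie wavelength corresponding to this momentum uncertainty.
(a) Δp_min = 7.490 × 10^-26 kg·m/s
(b) Δv_min = 44.779 m/s
(c) λ_dB = 8.847 nm

Step-by-step:

(a) From the uncertainty principle:
Δp_min = ℏ/(2Δx) = (1.055e-34 J·s)/(2 × 7.040e-10 m) = 7.490e-26 kg·m/s

(b) The velocity uncertainty:
Δv = Δp/m = (7.490e-26 kg·m/s)/(1.673e-27 kg) = 4.478e+01 m/s = 44.779 m/s

(c) The de Broglie wavelength for this momentum:
λ = h/p = (6.626e-34 J·s)/(7.490e-26 kg·m/s) = 8.847e-09 m = 8.847 nm

Note: The de Broglie wavelength is comparable to the localization size, as expected from wave-particle duality.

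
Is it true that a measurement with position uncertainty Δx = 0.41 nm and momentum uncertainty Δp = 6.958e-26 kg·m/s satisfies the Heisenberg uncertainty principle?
No, it violates the uncertainty principle (impossible measurement).

Calculate the product ΔxΔp:
ΔxΔp = (4.100e-10 m) × (6.958e-26 kg·m/s)
ΔxΔp = 2.853e-35 J·s

Compare to the minimum allowed value ℏ/2:
ℏ/2 = 5.273e-35 J·s

Since ΔxΔp = 2.853e-35 J·s < 5.273e-35 J·s = ℏ/2,
the measurement violates the uncertainty principle.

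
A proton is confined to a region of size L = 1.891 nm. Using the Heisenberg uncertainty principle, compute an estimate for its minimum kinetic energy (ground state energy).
1.451 μeV

Using the uncertainty principle to estimate ground state energy:

1. The position uncertainty is approximately the confinement size:
   Δx ≈ L = 1.891e-09 m

2. From ΔxΔp ≥ ℏ/2, the minimum momentum uncertainty is:
   Δp ≈ ℏ/(2L) = 2.788e-26 kg·m/s

3. The kinetic energy is approximately:
   KE ≈ (Δp)²/(2m) = (2.788e-26)²/(2 × 1.673e-27 kg)
   KE ≈ 2.324e-25 J = 1.451 μeV

This is an order-of-magnitude estimate of the ground state energy.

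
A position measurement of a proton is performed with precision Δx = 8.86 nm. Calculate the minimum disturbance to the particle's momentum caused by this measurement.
5.951 × 10^-27 kg·m/s

The uncertainty principle implies that measuring position disturbs momentum:
ΔxΔp ≥ ℏ/2

When we measure position with precision Δx, we necessarily introduce a momentum uncertainty:
Δp ≥ ℏ/(2Δx)
Δp_min = (1.055e-34 J·s) / (2 × 8.860e-09 m)
Δp_min = 5.951e-27 kg·m/s

The more precisely we measure position, the greater the momentum disturbance.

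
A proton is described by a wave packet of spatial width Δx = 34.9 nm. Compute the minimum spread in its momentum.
1.511 × 10^-27 kg·m/s

For a wave packet, the spatial width Δx and momentum spread Δp are related by the uncertainty principle:
ΔxΔp ≥ ℏ/2

The minimum momentum spread is:
Δp_min = ℏ/(2Δx)
Δp_min = (1.055e-34 J·s) / (2 × 3.490e-08 m)
Δp_min = 1.511e-27 kg·m/s

A wave packet cannot have both a well-defined position and well-defined momentum.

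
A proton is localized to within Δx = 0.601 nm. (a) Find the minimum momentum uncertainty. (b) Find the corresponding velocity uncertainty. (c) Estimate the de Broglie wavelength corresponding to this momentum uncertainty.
(a) Δp_min = 8.773 × 10^-26 kg·m/s
(b) Δv_min = 52.453 m/s
(c) λ_dB = 7.552 nm

Step-by-step:

(a) From the uncertainty principle:
Δp_min = ℏ/(2Δx) = (1.055e-34 J·s)/(2 × 6.010e-10 m) = 8.773e-26 kg·m/s

(b) The velocity uncertainty:
Δv = Δp/m = (8.773e-26 kg·m/s)/(1.673e-27 kg) = 5.245e+01 m/s = 52.453 m/s

(c) The de Broglie wavelength for this momentum:
λ = h/p = (6.626e-34 J·s)/(8.773e-26 kg·m/s) = 7.552e-09 m = 7.552 nm

Note: The de Broglie wavelength is comparable to the localization size, as expected from wave-particle duality.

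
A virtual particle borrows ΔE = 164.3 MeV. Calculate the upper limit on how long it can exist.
2.003 ys

Using the energy-time uncertainty principle:
ΔEΔt ≥ ℏ/2

For a virtual particle borrowing energy ΔE, the maximum lifetime is:
Δt_max = ℏ/(2ΔE)

Converting energy:
ΔE = 164.3 MeV = 2.632e-11 J

Δt_max = (1.055e-34 J·s) / (2 × 2.632e-11 J)
Δt_max = 2.003e-24 s = 2.003 ys

Virtual particles with higher borrowed energy exist for shorter times.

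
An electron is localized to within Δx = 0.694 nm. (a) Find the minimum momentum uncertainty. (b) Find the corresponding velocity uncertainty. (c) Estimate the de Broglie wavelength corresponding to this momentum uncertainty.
(a) Δp_min = 7.598 × 10^-26 kg·m/s
(b) Δv_min = 83.406 km/s
(c) λ_dB = 8.721 nm

Step-by-step:

(a) From the uncertainty principle:
Δp_min = ℏ/(2Δx) = (1.055e-34 J·s)/(2 × 6.940e-10 m) = 7.598e-26 kg·m/s

(b) The velocity uncertainty:
Δv = Δp/m = (7.598e-26 kg·m/s)/(9.109e-31 kg) = 8.341e+04 m/s = 83.406 km/s

(c) The de Broglie wavelength for this momentum:
λ = h/p = (6.626e-34 J·s)/(7.598e-26 kg·m/s) = 8.721e-09 m = 8.721 nm

Note: The de Broglie wavelength is comparable to the localization size, as expected from wave-particle duality.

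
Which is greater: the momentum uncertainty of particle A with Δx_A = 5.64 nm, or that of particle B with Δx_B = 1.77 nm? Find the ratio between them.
Particle B has the larger minimum momentum uncertainty, by a factor of 3.19.

For each particle, the minimum momentum uncertainty is Δp_min = ℏ/(2Δx):

Particle A: Δp_A = ℏ/(2×5.640e-09 m) = 9.349e-27 kg·m/s
Particle B: Δp_B = ℏ/(2×1.770e-09 m) = 2.979e-26 kg·m/s

Ratio: Δp_B/Δp_A = 3.19

Since Δp_min ∝ 1/Δx, the particle with smaller position uncertainty (B) has larger momentum uncertainty.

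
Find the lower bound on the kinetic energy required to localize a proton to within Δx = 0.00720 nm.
100.067 meV

Localizing a particle requires giving it sufficient momentum uncertainty:

1. From uncertainty principle: Δp ≥ ℏ/(2Δx)
   Δp_min = (1.055e-34 J·s) / (2 × 7.200e-12 m)
   Δp_min = 7.323e-24 kg·m/s

2. This momentum uncertainty corresponds to kinetic energy:
   KE ≈ (Δp)²/(2m) = (7.323e-24)²/(2 × 1.673e-27 kg)
   KE = 1.603e-20 J = 100.067 meV

Tighter localization requires more energy.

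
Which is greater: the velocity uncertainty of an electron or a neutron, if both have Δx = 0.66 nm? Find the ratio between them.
The electron has the larger minimum velocity uncertainty, by a ratio of 1838.7.

For both particles, Δp_min = ℏ/(2Δx) = 7.989e-26 kg·m/s (same for both).

The velocity uncertainty is Δv = Δp/m:
- electron: Δv = 7.989e-26 / 9.109e-31 = 8.770e+04 m/s = 87.703 km/s
- neutron: Δv = 7.989e-26 / 1.675e-27 = 4.770e+01 m/s = 47.699 m/s

Ratio: 8.770e+04 / 4.770e+01 = 1838.7

The lighter particle has larger velocity uncertainty because Δv ∝ 1/m.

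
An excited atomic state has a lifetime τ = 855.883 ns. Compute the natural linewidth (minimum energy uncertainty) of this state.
384.522 peV

Using the energy-time uncertainty principle:
ΔEΔt ≥ ℏ/2

The lifetime τ represents the time uncertainty Δt.
The natural linewidth (minimum energy uncertainty) is:

ΔE = ℏ/(2τ)
ΔE = (1.055e-34 J·s) / (2 × 8.559e-07 s)
ΔE = 6.161e-29 J = 384.522 peV

This natural linewidth limits the precision of spectroscopic measurements.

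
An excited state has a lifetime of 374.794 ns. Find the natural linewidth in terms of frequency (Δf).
212.323 kHz

Using the energy-time uncertainty principle and E = hf:
ΔEΔt ≥ ℏ/2
hΔf·Δt ≥ ℏ/2

The minimum frequency uncertainty is:
Δf = ℏ/(2hτ) = 1/(4πτ)
Δf = 1/(4π × 3.748e-07 s)
Δf = 2.123e+05 Hz = 212.323 kHz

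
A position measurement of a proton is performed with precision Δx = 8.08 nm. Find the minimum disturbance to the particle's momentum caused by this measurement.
6.526 × 10^-27 kg·m/s

The uncertainty principle implies that measuring position disturbs momentum:
ΔxΔp ≥ ℏ/2

When we measure position with precision Δx, we necessarily introduce a momentum uncertainty:
Δp ≥ ℏ/(2Δx)
Δp_min = (1.055e-34 J·s) / (2 × 8.080e-09 m)
Δp_min = 6.526e-27 kg·m/s

The more precisely we measure position, the greater the momentum disturbance.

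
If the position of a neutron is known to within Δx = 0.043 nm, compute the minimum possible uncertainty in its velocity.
732.119 m/s

Using the Heisenberg uncertainty principle and Δp = mΔv:
ΔxΔp ≥ ℏ/2
Δx(mΔv) ≥ ℏ/2

The minimum uncertainty in velocity is:
Δv_min = ℏ/(2mΔx)
Δv_min = (1.055e-34 J·s) / (2 × 1.675e-27 kg × 4.300e-11 m)
Δv_min = 7.321e+02 m/s = 732.119 m/s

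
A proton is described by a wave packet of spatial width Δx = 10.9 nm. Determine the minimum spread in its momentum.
4.837 × 10^-27 kg·m/s

For a wave packet, the spatial width Δx and momentum spread Δp are related by the uncertainty principle:
ΔxΔp ≥ ℏ/2

The minimum momentum spread is:
Δp_min = ℏ/(2Δx)
Δp_min = (1.055e-34 J·s) / (2 × 1.090e-08 m)
Δp_min = 4.837e-27 kg·m/s

A wave packet cannot have both a well-defined position and well-defined momentum.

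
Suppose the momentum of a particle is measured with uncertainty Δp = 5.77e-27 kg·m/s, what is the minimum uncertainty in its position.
9.138 nm

Using the Heisenberg uncertainty principle:
ΔxΔp ≥ ℏ/2

The minimum uncertainty in position is:
Δx_min = ℏ/(2Δp)
Δx_min = (1.055e-34 J·s) / (2 × 5.770e-27 kg·m/s)
Δx_min = 9.138e-09 m = 9.138 nm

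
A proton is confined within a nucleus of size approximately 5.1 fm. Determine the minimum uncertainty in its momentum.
1.034 × 10^-20 kg·m/s

Using the Heisenberg uncertainty principle:
ΔxΔp ≥ ℏ/2

With Δx ≈ L = 5.100e-15 m (the confinement size):
Δp_min = ℏ/(2Δx)
Δp_min = (1.055e-34 J·s) / (2 × 5.100e-15 m)
Δp_min = 1.034e-20 kg·m/s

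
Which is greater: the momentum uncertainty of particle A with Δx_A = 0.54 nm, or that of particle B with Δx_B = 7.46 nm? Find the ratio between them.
Particle A has the larger minimum momentum uncertainty, by a factor of 13.81.

For each particle, the minimum momentum uncertainty is Δp_min = ℏ/(2Δx):

Particle A: Δp_A = ℏ/(2×5.400e-10 m) = 9.765e-26 kg·m/s
Particle B: Δp_B = ℏ/(2×7.460e-09 m) = 7.068e-27 kg·m/s

Ratio: Δp_A/Δp_B = 13.81

Since Δp_min ∝ 1/Δx, the particle with smaller position uncertainty (A) has larger momentum uncertainty.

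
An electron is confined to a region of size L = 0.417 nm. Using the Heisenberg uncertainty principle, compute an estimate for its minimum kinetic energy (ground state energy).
54.776 meV

Using the uncertainty principle to estimate ground state energy:

1. The position uncertainty is approximately the confinement size:
   Δx ≈ L = 4.170e-10 m

2. From ΔxΔp ≥ ℏ/2, the minimum momentum uncertainty is:
   Δp ≈ ℏ/(2L) = 1.264e-25 kg·m/s

3. The kinetic energy is approximately:
   KE ≈ (Δp)²/(2m) = (1.264e-25)²/(2 × 9.109e-31 kg)
   KE ≈ 8.776e-21 J = 54.776 meV

This is an order-of-magnitude estimate of the ground state energy.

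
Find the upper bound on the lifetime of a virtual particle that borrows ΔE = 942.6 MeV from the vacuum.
3.491 × 10^-25 s

Using the energy-time uncertainty principle:
ΔEΔt ≥ ℏ/2

For a virtual particle borrowing energy ΔE, the maximum lifetime is:
Δt_max = ℏ/(2ΔE)

Converting energy:
ΔE = 942.6 MeV = 1.510e-10 J

Δt_max = (1.055e-34 J·s) / (2 × 1.510e-10 J)
Δt_max = 3.491e-25 s = 3.491 × 10^-25 s

Virtual particles with higher borrowed energy exist for shorter times.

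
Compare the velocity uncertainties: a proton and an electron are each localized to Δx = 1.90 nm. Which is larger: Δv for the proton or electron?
The electron has the larger minimum velocity uncertainty, by a ratio of 1836.2.

For both particles, Δp_min = ℏ/(2Δx) = 2.775e-26 kg·m/s (same for both).

The velocity uncertainty is Δv = Δp/m:
- proton: Δv = 2.775e-26 / 1.673e-27 = 1.659e+01 m/s = 16.592 m/s
- electron: Δv = 2.775e-26 / 9.109e-31 = 3.047e+04 m/s = 30.465 km/s

Ratio: 3.047e+04 / 1.659e+01 = 1836.2

The lighter particle has larger velocity uncertainty because Δv ∝ 1/m.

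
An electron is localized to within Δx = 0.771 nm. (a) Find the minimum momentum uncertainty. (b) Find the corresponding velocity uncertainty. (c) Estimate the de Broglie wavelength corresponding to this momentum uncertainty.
(a) Δp_min = 6.839 × 10^-26 kg·m/s
(b) Δv_min = 75.076 km/s
(c) λ_dB = 9.689 nm

Step-by-step:

(a) From the uncertainty principle:
Δp_min = ℏ/(2Δx) = (1.055e-34 J·s)/(2 × 7.710e-10 m) = 6.839e-26 kg·m/s

(b) The velocity uncertainty:
Δv = Δp/m = (6.839e-26 kg·m/s)/(9.109e-31 kg) = 7.508e+04 m/s = 75.076 km/s

(c) The de Broglie wavelength for this momentum:
λ = h/p = (6.626e-34 J·s)/(6.839e-26 kg·m/s) = 9.689e-09 m = 9.689 nm

Note: The de Broglie wavelength is comparable to the localization size, as expected from wave-particle duality.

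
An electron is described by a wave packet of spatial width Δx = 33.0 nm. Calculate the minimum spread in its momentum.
1.598 × 10^-27 kg·m/s

For a wave packet, the spatial width Δx and momentum spread Δp are related by the uncertainty principle:
ΔxΔp ≥ ℏ/2

The minimum momentum spread is:
Δp_min = ℏ/(2Δx)
Δp_min = (1.055e-34 J·s) / (2 × 3.300e-08 m)
Δp_min = 1.598e-27 kg·m/s

A wave packet cannot have both a well-defined position and well-defined momentum.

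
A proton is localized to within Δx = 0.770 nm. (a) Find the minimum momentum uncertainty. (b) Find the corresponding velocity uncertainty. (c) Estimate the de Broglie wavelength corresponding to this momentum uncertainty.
(a) Δp_min = 6.848 × 10^-26 kg·m/s
(b) Δv_min = 40.941 m/s
(c) λ_dB = 9.676 nm

Step-by-step:

(a) From the uncertainty principle:
Δp_min = ℏ/(2Δx) = (1.055e-34 J·s)/(2 × 7.700e-10 m) = 6.848e-26 kg·m/s

(b) The velocity uncertainty:
Δv = Δp/m = (6.848e-26 kg·m/s)/(1.673e-27 kg) = 4.094e+01 m/s = 40.941 m/s

(c) The de Broglie wavelength for this momentum:
λ = h/p = (6.626e-34 J·s)/(6.848e-26 kg·m/s) = 9.676e-09 m = 9.676 nm

Note: The de Broglie wavelength is comparable to the localization size, as expected from wave-particle duality.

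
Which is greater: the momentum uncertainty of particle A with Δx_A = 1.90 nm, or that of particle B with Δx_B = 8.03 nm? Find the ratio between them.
Particle A has the larger minimum momentum uncertainty, by a factor of 4.23.

For each particle, the minimum momentum uncertainty is Δp_min = ℏ/(2Δx):

Particle A: Δp_A = ℏ/(2×1.900e-09 m) = 2.775e-26 kg·m/s
Particle B: Δp_B = ℏ/(2×8.030e-09 m) = 6.566e-27 kg·m/s

Ratio: Δp_A/Δp_B = 4.23

Since Δp_min ∝ 1/Δx, the particle with smaller position uncertainty (A) has larger momentum uncertainty.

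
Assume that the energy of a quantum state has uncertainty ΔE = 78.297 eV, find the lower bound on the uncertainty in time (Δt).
4.203 as

Using the energy-time uncertainty principle:
ΔEΔt ≥ ℏ/2

The minimum uncertainty in time is:
Δt_min = ℏ/(2ΔE)
Δt_min = (1.055e-34 J·s) / (2 × 1.254e-17 J)
Δt_min = 4.203e-18 s = 4.203 as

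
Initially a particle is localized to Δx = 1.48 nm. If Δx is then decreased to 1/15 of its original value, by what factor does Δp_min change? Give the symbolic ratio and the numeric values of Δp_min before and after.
Original Δp_min = 3.563 × 10^-26 kg·m/s; new Δp'_min = 5.344 × 10^-25 kg·m/s; ratio Δp'_min/Δp_min = 15.

From the uncertainty principle ΔxΔp ≥ ℏ/2, the minimum momentum uncertainty is Δp_min = ℏ/(2Δx).

Original (Δx = 1.48 nm = 1.480e-09 m):
Δp_min = (1.055e-34 J·s)/(2 × 1.480e-09 m) = 3.563e-26 kg·m/s

When Δx → (1/15)Δx:
Δp'_min = ℏ/(2 × (1/15)Δx) = 15 × ℏ/(2Δx) = 15 × Δp_min
Δp'_min = 15 × 3.563e-26 kg·m/s = 5.344e-25 kg·m/s

Since Δp_min ∝ 1/Δx, when Δx is decreased to 1/15 of its original value, Δp_min increases to 15 times its original value.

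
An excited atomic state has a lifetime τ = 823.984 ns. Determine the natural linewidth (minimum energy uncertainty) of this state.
399.408 peV

Using the energy-time uncertainty principle:
ΔEΔt ≥ ℏ/2

The lifetime τ represents the time uncertainty Δt.
The natural linewidth (minimum energy uncertainty) is:

ΔE = ℏ/(2τ)
ΔE = (1.055e-34 J·s) / (2 × 8.240e-07 s)
ΔE = 6.399e-29 J = 399.408 peV

This natural linewidth limits the precision of spectroscopic measurements.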